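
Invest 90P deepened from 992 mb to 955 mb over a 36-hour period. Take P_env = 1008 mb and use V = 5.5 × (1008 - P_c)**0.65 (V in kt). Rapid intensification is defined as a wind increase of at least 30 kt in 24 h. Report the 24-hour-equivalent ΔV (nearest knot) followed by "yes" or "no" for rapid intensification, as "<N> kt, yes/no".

26 kt, no

V₁: ΔP = 16, V ≈ 5.5 × 16^0.65 ≈ 33.35 kt.
V₂: ΔP = 53, V ≈ 5.5 × 53^0.65 ≈ 72.63 kt.
ΔV over 36 h = 39.28 kt → 24 h equivalent = 39.28 × 24/36 ≈ 26.19 kt.
26 kt < 30 kt ⇒ not rapid intensification.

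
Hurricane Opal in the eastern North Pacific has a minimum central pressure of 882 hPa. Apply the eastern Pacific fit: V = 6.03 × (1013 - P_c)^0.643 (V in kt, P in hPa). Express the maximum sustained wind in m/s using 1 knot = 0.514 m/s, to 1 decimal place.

71.2 m/s

ΔP = 1013 − 882 = 131 hPa.
V ≈ 6.03 × 131^0.643 = 6.03 × 22.983 ≈ 138.587 kt.
138.587 × 0.514 ≈ 71.23 m/s → 71.2 m/s.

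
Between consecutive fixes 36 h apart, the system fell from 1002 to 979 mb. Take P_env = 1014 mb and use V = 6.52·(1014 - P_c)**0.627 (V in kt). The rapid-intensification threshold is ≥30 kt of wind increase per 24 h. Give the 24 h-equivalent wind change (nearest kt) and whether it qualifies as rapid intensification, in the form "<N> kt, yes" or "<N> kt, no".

20 kt, no

V₁: ΔP = 12, V ≈ 6.52 × 12^0.627 ≈ 30.97 kt.
V₂: ΔP = 35, V ≈ 6.52 × 35^0.627 ≈ 60.59 kt.
ΔV over 36 h = 29.62 kt → 24 h equivalent = 29.62 × 24/36 ≈ 19.75 kt.
20 kt < 30 kt ⇒ not rapid intensification.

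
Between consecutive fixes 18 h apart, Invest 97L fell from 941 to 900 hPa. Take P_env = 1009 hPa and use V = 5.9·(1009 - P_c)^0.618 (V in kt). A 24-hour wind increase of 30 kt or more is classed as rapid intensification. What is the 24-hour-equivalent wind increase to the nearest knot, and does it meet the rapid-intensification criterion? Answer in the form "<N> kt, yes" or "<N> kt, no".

V₁: ΔP = 68, V ≈ 5.9 × 68^0.618 ≈ 80.05 kt.
V₂: ΔP = 109, V ≈ 5.9 × 109^0.618 ≈ 107.15 kt.
ΔV over 18 h = 27.10 kt → 24 h equivalent = 27.10 × 24/18 ≈ 36.13 kt.
36 kt ≥ 30 kt ⇒ rapid intensification.

36 kt, yes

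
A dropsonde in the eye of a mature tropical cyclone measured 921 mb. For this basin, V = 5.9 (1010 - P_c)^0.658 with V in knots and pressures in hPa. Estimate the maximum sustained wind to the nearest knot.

113 kt

ΔP = 1010 − 921 = 89 mb.
89^0.658 ≈ 19.173.
V ≈ 5.9 × 19.173 ≈ 113.1 kt.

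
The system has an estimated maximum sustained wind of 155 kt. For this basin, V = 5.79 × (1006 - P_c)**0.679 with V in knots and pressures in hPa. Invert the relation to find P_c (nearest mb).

879 mb

ΔP = (V / 5.79)^(1/0.679) = (155/5.79)^1.473.
155/5.79 = 26.770; 26.770^1.473 ≈ 126.64 mb.
P_c = 1006 − 126.64 = 879.36 ≈ 879 mb.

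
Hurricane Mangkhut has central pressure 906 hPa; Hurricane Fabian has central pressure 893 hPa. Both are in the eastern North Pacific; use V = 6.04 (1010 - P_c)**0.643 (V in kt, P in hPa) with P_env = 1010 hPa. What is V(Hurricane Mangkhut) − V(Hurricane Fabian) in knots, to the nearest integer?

-9 kt

Hurricane Mangkhut: ΔP = 104; V ≈ 6.04 × 104^0.643 ≈ 119.67 kt.
Hurricane Fabian: ΔP = 117; V ≈ 6.04 × 117^0.643 ≈ 129.09 kt.
Difference ≈ 119.67 − 129.09 = -9.42 → -9 kt.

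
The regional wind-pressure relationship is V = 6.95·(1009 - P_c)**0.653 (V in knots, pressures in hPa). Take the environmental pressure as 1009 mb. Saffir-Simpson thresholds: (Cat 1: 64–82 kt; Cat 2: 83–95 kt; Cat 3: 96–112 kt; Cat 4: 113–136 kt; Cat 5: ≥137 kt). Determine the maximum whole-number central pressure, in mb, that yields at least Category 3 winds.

Category 3 begins at V = 96 kt.
Required ΔP = (96/6.95)^(1/0.653) = 13.813^1.531 ≈ 55.75 mb.
P_c ≤ 1009 − 55.75 = 953.25, so the highest integer P_c is 953 mb.

953 mb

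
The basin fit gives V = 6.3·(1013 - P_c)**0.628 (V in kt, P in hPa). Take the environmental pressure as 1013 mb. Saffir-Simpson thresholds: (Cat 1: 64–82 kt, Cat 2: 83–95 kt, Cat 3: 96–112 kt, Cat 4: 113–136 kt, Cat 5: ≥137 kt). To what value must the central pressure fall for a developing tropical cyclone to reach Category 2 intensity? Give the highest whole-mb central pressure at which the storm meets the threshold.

Category 2 begins at V = 83 kt.
Required ΔP = (83/6.3)^(1/0.628) = 13.175^1.592 ≈ 60.68 mb.
P_c ≤ 1013 − 60.68 = 952.32, so the highest integer P_c is 952 mb.

952 mb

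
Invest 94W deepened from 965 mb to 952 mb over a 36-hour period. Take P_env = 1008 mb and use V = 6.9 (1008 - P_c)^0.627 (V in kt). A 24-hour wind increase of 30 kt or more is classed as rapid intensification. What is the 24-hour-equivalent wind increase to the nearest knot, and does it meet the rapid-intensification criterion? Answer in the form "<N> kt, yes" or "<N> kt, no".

9 kt, no

V₁: ΔP = 43, V ≈ 6.9 × 43^0.627 ≈ 72.95 kt.
V₂: ΔP = 56, V ≈ 6.9 × 56^0.627 ≈ 86.09 kt.
ΔV over 36 h = 13.14 kt → 24 h equivalent = 13.14 × 24/36 ≈ 8.76 kt.
9 kt < 30 kt ⇒ not rapid intensification.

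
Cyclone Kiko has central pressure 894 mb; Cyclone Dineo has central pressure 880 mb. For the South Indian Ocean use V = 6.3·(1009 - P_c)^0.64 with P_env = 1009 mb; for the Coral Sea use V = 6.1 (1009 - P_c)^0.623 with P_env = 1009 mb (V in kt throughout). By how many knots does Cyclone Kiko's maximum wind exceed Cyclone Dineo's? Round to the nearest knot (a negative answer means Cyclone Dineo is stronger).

Cyclone Kiko: ΔP = 115; V ≈ 6.3 × 115^0.64 ≈ 131.28 kt.
Cyclone Dineo: ΔP = 129; V ≈ 6.1 × 129^0.623 ≈ 125.96 kt.
Difference ≈ 131.28 − 125.96 = 5.32 → 5 kt.

5 kt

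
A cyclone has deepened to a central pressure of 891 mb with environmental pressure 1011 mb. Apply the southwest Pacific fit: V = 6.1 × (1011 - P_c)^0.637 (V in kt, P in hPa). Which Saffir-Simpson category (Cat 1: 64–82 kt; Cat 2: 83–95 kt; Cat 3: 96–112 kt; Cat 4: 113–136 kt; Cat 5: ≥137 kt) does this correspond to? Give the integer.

4

ΔP = 1011 − 891 = 120 mb.
V ≈ 6.1 × 120^0.637 = 6.1 × 21.11 ≈ 129 kt.
129 kt falls in the Category 4 band.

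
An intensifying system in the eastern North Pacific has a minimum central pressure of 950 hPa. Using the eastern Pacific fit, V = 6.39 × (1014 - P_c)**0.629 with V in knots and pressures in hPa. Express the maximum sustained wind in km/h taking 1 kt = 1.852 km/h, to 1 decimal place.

161.9 km/h

ΔP = 1014 − 950 = 64 hPa.
V ≈ 6.39 × 64^0.629 = 6.39 × 13.680 ≈ 87.415 kt.
87.415 × 1.852 ≈ 161.89 km/h → 161.9 km/h.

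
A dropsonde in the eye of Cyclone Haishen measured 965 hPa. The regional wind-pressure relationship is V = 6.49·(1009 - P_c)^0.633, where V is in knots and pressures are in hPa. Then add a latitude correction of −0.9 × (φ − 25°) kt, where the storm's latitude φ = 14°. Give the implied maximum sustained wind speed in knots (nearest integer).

81 kt

ΔP = 1009 − 965 = 44 hPa.
44^0.633 ≈ 10.972.
V ≈ 6.49 × 10.972 ≈ 71.2 kt.
Latitude correction: −0.9 × (14 − 25) = 9.9 kt.
Corrected V ≈ 81.1 kt → 81 kt.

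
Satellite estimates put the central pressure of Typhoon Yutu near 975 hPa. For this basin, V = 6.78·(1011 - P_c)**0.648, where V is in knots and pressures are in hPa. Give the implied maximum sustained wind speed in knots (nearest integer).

69 kt

ΔP = 1011 − 975 = 36 hPa.
36^0.648 ≈ 10.197.
V ≈ 6.78 × 10.197 ≈ 69.1 kt.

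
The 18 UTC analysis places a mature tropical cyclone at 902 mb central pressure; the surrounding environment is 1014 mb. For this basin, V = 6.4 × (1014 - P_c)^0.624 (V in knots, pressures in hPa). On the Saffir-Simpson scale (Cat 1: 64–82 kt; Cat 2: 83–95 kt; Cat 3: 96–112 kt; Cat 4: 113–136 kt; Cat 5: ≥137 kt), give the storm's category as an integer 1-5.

4

ΔP = 1014 − 902 = 112 mb.
V ≈ 6.4 × 112^0.624 = 6.4 × 19.00 ≈ 122 kt.
122 kt falls in the Category 4 band.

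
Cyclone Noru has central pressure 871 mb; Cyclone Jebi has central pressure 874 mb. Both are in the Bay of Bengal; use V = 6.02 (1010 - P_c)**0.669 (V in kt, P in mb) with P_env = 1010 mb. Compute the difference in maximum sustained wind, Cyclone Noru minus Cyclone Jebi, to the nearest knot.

Cyclone Noru: ΔP = 139; V ≈ 6.02 × 139^0.669 ≈ 163.41 kt.
Cyclone Jebi: ΔP = 136; V ≈ 6.02 × 136^0.669 ≈ 161.04 kt.
Difference ≈ 163.41 − 161.04 = 2.37 → 2 kt.

2 kt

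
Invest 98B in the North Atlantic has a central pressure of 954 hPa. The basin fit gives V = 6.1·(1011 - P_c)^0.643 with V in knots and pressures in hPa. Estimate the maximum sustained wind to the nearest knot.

82 kt

ΔP = 1011 − 954 = 57 hPa.
57^0.643 ≈ 13.459.
V ≈ 6.1 × 13.459 ≈ 82.1 kt.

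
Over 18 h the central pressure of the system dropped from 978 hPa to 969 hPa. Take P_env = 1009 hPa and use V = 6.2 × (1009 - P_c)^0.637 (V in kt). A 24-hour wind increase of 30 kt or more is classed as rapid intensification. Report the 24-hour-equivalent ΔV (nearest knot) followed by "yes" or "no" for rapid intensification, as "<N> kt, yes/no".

13 kt, no

V₁: ΔP = 31, V ≈ 6.2 × 31^0.637 ≈ 55.26 kt.
V₂: ΔP = 40, V ≈ 6.2 × 40^0.637 ≈ 65.00 kt.
ΔV over 18 h = 9.74 kt → 24 h equivalent = 9.74 × 24/18 ≈ 12.99 kt.
13 kt < 30 kt ⇒ not rapid intensification.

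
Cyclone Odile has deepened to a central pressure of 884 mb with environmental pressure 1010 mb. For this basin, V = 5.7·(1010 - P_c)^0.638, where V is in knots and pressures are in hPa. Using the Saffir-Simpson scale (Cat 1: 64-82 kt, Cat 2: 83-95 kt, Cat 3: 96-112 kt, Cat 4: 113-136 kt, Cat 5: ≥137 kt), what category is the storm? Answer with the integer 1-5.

4

ΔP = 1010 − 884 = 126 mb.
V ≈ 5.7 × 126^0.638 = 5.7 × 21.88 ≈ 125 kt.
125 kt falls in the Category 4 band.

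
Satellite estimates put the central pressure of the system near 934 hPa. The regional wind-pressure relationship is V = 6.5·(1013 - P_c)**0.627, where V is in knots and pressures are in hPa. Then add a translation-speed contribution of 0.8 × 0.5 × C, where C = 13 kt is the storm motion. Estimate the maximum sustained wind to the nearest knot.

ΔP = 1013 − 934 = 79 hPa.
79^0.627 ≈ 15.481.
V ≈ 6.5 × 15.481 ≈ 100.6 kt.
Translation term: 0.8 × 0.5 × 13 = 5.2 kt.
Corrected V ≈ 105.8 kt → 106 kt.

106 kt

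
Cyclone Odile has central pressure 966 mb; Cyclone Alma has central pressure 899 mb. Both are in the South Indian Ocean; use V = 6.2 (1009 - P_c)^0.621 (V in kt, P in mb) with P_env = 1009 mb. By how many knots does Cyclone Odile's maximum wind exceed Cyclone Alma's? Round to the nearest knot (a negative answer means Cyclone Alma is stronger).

-51 kt

Cyclone Odile: ΔP = 43; V ≈ 6.2 × 43^0.621 ≈ 64.09 kt.
Cyclone Alma: ΔP = 110; V ≈ 6.2 × 110^0.621 ≈ 114.84 kt.
Difference ≈ 64.09 − 114.84 = -50.75 → -51 kt.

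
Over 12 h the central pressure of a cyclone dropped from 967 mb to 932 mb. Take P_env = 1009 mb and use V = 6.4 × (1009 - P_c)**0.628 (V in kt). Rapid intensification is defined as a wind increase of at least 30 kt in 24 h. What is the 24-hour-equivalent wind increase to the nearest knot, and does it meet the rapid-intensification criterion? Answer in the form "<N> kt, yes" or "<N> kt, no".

62 kt, yes

V₁: ΔP = 42, V ≈ 6.4 × 42^0.628 ≈ 66.92 kt.
V₂: ΔP = 77, V ≈ 6.4 × 77^0.628 ≈ 97.93 kt.
ΔV over 12 h = 31.01 kt → 24 h equivalent = 31.01 × 24/12 ≈ 62.02 kt.
62 kt ≥ 30 kt ⇒ rapid intensification.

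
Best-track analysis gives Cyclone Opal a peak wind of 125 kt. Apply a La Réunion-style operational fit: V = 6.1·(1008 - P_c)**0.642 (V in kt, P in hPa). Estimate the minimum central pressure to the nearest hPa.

ΔP = (V / 6.1)^(1/0.642) = (125/6.1)^1.558.
125/6.1 = 20.492; 20.492^1.558 ≈ 110.40 hPa.
P_c = 1008 − 110.40 = 897.60 ≈ 898 hPa.

898 hPa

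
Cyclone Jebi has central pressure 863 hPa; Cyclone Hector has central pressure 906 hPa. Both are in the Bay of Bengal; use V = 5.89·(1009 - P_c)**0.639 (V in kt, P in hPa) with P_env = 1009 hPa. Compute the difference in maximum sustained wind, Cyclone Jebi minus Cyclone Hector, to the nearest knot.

Cyclone Jebi: ΔP = 146; V ≈ 5.89 × 146^0.639 ≈ 142.28 kt.
Cyclone Hector: ΔP = 103; V ≈ 5.89 × 103^0.639 ≈ 113.85 kt.
Difference ≈ 142.28 − 113.85 = 28.43 → 28 kt.

28 kt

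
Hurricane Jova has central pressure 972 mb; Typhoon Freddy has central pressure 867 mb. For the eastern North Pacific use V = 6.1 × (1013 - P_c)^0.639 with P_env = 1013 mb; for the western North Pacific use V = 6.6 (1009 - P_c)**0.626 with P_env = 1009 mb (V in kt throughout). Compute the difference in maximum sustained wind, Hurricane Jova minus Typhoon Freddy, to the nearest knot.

-81 kt

Hurricane Jova: ΔP = 41; V ≈ 6.1 × 41^0.639 ≈ 65.45 kt.
Typhoon Freddy: ΔP = 142; V ≈ 6.6 × 142^0.626 ≈ 146.85 kt.
Difference ≈ 65.45 − 146.85 = -81.40 → -81 kt.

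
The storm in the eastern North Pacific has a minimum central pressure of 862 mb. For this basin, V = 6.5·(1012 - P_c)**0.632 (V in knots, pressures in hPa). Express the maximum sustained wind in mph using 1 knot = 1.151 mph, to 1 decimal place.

177.5 mph

ΔP = 1012 − 862 = 150 mb.
V ≈ 6.5 × 150^0.632 = 6.5 × 23.730 ≈ 154.242 kt.
154.242 × 1.151 ≈ 177.53 mph → 177.5 mph.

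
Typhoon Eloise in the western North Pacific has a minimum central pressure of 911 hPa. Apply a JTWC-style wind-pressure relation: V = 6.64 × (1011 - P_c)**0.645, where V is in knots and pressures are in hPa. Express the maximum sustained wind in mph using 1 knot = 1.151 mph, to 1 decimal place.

ΔP = 1011 − 911 = 100 hPa.
V ≈ 6.64 × 100^0.645 = 6.64 × 19.498 ≈ 129.470 kt.
129.470 × 1.151 ≈ 149.02 mph → 149.0 mph.

149.0 mph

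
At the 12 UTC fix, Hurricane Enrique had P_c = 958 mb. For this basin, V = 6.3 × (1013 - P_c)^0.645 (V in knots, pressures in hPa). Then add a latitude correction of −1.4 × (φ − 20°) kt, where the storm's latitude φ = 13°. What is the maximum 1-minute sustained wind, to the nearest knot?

93 kt

ΔP = 1013 − 958 = 55 mb.
55^0.645 ≈ 13.260.
V ≈ 6.3 × 13.260 ≈ 83.5 kt.
Latitude correction: −1.4 × (13 − 20) = 9.8 kt.
Corrected V ≈ 93.3 kt → 93 kt.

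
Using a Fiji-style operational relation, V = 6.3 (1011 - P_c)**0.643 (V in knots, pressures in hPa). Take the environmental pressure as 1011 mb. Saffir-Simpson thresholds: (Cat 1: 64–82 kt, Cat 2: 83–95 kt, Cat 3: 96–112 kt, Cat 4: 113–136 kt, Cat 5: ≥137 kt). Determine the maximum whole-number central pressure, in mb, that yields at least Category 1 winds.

974 mb

Category 1 begins at V = 64 kt.
Required ΔP = (64/6.3)^(1/0.643) = 10.159^1.555 ≈ 36.80 mb.
P_c ≤ 1011 − 36.80 = 974.20, so the highest integer P_c is 974 mb.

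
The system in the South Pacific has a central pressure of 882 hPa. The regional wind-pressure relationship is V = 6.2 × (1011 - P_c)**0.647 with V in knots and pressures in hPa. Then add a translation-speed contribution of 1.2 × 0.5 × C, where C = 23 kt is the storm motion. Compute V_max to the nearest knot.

158 kt

ΔP = 1011 − 882 = 129 hPa.
129^0.647 ≈ 23.203.
V ≈ 6.2 × 23.203 ≈ 143.9 kt.
Translation term: 1.2 × 0.5 × 23 = 13.8 kt.
Corrected V ≈ 157.7 kt → 158 kt.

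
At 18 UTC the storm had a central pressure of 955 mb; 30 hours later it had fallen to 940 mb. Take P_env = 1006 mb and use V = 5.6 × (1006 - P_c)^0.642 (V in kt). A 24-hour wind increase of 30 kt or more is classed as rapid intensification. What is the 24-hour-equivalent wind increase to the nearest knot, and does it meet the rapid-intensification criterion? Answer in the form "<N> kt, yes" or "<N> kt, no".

10 kt, no

V₁: ΔP = 51, V ≈ 5.6 × 51^0.642 ≈ 69.90 kt.
V₂: ΔP = 66, V ≈ 5.6 × 66^0.642 ≈ 82.48 kt.
ΔV over 30 h = 12.58 kt → 24 h equivalent = 12.58 × 24/30 ≈ 10.06 kt.
10 kt < 30 kt ⇒ not rapid intensification.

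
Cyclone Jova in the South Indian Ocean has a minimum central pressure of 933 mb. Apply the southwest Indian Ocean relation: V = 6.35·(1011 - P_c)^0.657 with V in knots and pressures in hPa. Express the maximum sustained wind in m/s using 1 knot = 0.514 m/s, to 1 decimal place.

ΔP = 1011 − 933 = 78 mb.
V ≈ 6.35 × 78^0.657 = 6.35 × 17.503 ≈ 111.142 kt.
111.142 × 0.514 ≈ 57.13 m/s → 57.1 m/s.

57.1 m/s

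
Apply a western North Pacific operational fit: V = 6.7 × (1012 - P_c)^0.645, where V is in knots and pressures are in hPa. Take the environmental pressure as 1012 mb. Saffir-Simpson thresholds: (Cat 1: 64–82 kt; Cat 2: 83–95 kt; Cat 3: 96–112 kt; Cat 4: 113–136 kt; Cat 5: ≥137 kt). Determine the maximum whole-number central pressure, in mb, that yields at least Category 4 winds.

Category 4 begins at V = 113 kt.
Required ΔP = (113/6.7)^(1/0.645) = 16.866^1.550 ≈ 79.86 mb.
P_c ≤ 1012 − 79.86 = 932.14, so the highest integer P_c is 932 mb.

932 mb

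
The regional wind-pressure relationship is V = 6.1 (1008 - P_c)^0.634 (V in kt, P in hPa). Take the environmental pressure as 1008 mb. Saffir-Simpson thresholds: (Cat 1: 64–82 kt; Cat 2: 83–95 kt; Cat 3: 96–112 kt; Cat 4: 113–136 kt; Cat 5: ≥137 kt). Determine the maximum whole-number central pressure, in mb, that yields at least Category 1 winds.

967 mb

Category 1 begins at V = 64 kt.
Required ΔP = (64/6.1)^(1/0.634) = 10.492^1.577 ≈ 40.75 mb.
P_c ≤ 1008 − 40.75 = 967.25, so the highest integer P_c is 967 mb.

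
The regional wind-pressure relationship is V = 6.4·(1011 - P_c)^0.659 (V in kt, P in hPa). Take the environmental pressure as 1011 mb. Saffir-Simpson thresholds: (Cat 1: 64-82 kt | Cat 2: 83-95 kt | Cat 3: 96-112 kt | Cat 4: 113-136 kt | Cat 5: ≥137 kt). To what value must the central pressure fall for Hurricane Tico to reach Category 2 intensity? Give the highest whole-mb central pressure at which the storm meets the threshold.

Category 2 begins at V = 83 kt.
Required ΔP = (83/6.4)^(1/0.659) = 12.969^1.517 ≈ 48.84 mb.
P_c ≤ 1011 − 48.84 = 962.16, so the highest integer P_c is 962 mb.

962 mb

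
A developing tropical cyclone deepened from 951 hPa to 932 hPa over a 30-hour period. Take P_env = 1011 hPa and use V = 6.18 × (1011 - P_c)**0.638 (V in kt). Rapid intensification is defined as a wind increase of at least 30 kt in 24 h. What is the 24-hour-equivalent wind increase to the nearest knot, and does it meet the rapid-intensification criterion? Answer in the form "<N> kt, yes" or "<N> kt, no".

V₁: ΔP = 60, V ≈ 6.18 × 60^0.638 ≈ 84.23 kt.
V₂: ΔP = 79, V ≈ 6.18 × 79^0.638 ≈ 100.39 kt.
ΔV over 30 h = 16.16 kt → 24 h equivalent = 16.16 × 24/30 ≈ 12.93 kt.
13 kt < 30 kt ⇒ not rapid intensification.

13 kt, no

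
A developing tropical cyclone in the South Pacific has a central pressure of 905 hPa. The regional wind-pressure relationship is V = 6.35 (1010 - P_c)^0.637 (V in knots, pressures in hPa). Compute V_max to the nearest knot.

123 kt

ΔP = 1010 − 905 = 105 hPa.
105^0.637 ≈ 19.386.
V ≈ 6.35 × 19.386 ≈ 123.1 kt.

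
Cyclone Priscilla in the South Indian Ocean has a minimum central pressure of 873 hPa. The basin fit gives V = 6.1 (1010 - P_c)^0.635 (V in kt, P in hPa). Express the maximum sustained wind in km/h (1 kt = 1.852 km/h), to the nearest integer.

ΔP = 1010 − 873 = 137 hPa.
V ≈ 6.1 × 137^0.635 = 6.1 × 22.741 ≈ 138.723 kt.
138.723 × 1.852 ≈ 256.91 km/h → 257 km/h.

257 km/h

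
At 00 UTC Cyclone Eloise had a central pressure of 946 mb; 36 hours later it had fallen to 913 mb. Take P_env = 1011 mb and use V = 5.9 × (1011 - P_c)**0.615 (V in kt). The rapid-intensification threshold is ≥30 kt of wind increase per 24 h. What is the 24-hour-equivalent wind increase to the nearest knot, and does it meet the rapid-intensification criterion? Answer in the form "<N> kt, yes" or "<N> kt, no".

15 kt, no

V₁: ΔP = 65, V ≈ 5.9 × 65^0.615 ≈ 76.88 kt.
V₂: ΔP = 98, V ≈ 5.9 × 98^0.615 ≈ 98.96 kt.
ΔV over 36 h = 22.08 kt → 24 h equivalent = 22.08 × 24/36 ≈ 14.72 kt.
15 kt < 30 kt ⇒ not rapid intensification.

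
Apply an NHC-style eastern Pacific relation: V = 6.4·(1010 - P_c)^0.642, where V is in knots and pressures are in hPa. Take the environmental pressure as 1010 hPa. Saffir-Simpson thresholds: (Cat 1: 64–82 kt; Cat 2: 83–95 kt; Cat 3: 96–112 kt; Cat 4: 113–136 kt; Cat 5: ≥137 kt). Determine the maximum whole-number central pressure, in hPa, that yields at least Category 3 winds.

Category 3 begins at V = 96 kt.
Required ΔP = (96/6.4)^(1/0.642) = 15.000^1.558 ≈ 67.91 hPa.
P_c ≤ 1010 − 67.91 = 942.09, so the highest integer P_c is 942 hPa.

942 hPa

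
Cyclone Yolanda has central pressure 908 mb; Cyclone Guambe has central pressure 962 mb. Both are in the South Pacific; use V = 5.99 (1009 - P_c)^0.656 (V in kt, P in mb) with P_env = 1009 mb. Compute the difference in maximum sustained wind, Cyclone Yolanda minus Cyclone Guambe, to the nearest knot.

49 kt

Cyclone Yolanda: ΔP = 101; V ≈ 5.99 × 101^0.656 ≈ 123.67 kt.
Cyclone Guambe: ΔP = 47; V ≈ 5.99 × 47^0.656 ≈ 74.87 kt.
Difference ≈ 123.67 − 74.87 = 48.80 → 49 kt.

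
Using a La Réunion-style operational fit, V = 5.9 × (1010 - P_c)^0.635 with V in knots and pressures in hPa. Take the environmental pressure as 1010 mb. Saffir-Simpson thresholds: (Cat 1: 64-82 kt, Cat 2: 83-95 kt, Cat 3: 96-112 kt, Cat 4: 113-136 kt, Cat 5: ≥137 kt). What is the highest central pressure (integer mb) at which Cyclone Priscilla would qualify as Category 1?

Category 1 begins at V = 64 kt.
Required ΔP = (64/5.9)^(1/0.635) = 10.847^1.575 ≈ 42.70 mb.
P_c ≤ 1010 − 42.70 = 967.30, so the highest integer P_c is 967 mb.

967 mb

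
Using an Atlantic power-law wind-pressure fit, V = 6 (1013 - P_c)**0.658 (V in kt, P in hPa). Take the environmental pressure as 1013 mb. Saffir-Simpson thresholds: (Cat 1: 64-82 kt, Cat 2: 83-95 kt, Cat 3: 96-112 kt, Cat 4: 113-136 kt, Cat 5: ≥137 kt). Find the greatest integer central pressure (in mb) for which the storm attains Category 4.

Category 4 begins at V = 113 kt.
Required ΔP = (113/6)^(1/0.658) = 18.833^1.520 ≈ 86.61 mb.
P_c ≤ 1013 − 86.61 = 926.39, so the highest integer P_c is 926 mb.

926 mb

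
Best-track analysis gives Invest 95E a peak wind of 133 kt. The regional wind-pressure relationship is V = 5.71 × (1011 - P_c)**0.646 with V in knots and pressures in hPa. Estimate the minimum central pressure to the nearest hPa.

ΔP = (V / 5.71)^(1/0.646) = (133/5.71)^1.548.
133/5.71 = 23.292; 23.292^1.548 ≈ 130.75 hPa.
P_c = 1011 − 130.75 = 880.25 ≈ 880 hPa.

880 hPa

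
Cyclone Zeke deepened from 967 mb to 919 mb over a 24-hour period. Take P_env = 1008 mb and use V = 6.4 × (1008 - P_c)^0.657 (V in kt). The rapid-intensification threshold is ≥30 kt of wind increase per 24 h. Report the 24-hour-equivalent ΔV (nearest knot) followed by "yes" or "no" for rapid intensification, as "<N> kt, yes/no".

V₁: ΔP = 41, V ≈ 6.4 × 41^0.657 ≈ 73.41 kt.
V₂: ΔP = 89, V ≈ 6.4 × 89^0.657 ≈ 122.16 kt.
ΔV over 24 h = 48.75 kt → 24 h equivalent = 48.75 × 24/24 ≈ 48.75 kt.
49 kt ≥ 30 kt ⇒ rapid intensification.

49 kt, yes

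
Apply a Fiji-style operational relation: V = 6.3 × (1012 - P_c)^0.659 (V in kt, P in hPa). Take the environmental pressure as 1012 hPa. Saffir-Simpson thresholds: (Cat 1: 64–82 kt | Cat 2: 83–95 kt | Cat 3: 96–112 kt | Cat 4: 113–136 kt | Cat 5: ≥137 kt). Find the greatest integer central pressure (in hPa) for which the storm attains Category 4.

Category 4 begins at V = 113 kt.
Required ΔP = (113/6.3)^(1/0.659) = 17.937^1.517 ≈ 79.89 hPa.
P_c ≤ 1012 − 79.89 = 932.11, so the highest integer P_c is 932 hPa.

932 hPa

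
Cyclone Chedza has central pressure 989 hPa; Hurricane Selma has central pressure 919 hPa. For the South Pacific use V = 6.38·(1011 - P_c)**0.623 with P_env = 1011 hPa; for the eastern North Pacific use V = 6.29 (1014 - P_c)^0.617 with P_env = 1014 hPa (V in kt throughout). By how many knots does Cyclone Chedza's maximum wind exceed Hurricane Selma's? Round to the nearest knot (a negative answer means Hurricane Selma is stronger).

Cyclone Chedza: ΔP = 22; V ≈ 6.38 × 22^0.623 ≈ 43.77 kt.
Hurricane Selma: ΔP = 95; V ≈ 6.29 × 95^0.617 ≈ 104.45 kt.
Difference ≈ 43.77 − 104.45 = -60.68 → -61 kt.

-61 kt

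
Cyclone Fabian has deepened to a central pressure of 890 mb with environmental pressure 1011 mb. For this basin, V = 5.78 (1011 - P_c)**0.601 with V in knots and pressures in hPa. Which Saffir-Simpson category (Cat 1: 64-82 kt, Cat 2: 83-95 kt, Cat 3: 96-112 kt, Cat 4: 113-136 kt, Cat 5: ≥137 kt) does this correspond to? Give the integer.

3

ΔP = 1011 − 890 = 121 mb.
V ≈ 5.78 × 121^0.601 = 5.78 × 17.85 ≈ 103 kt.
103 kt falls in the Category 3 band.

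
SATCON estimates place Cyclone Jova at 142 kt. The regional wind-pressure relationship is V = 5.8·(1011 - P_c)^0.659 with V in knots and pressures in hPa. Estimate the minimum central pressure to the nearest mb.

883 mb

ΔP = (V / 5.8)^(1/0.659) = (142/5.8)^1.517.
142/5.8 = 24.483; 24.483^1.517 ≈ 128.09 mb.
P_c = 1011 − 128.09 = 882.91 ≈ 883 mb.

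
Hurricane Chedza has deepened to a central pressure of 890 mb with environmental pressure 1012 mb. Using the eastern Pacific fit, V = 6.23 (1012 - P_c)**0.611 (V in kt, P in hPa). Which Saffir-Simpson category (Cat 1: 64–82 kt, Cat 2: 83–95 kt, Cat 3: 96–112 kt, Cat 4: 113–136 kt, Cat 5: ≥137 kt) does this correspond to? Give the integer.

4

ΔP = 1012 − 890 = 122 mb.
V ≈ 6.23 × 122^0.611 = 6.23 × 18.83 ≈ 117 kt.
117 kt falls in the Category 4 band.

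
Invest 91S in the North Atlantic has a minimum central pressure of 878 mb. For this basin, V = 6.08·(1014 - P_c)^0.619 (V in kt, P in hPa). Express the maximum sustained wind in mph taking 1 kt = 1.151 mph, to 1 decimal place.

146.4 mph

ΔP = 1014 − 878 = 136 mb.
V ≈ 6.08 × 136^0.619 = 6.08 × 20.925 ≈ 127.223 kt.
127.223 × 1.151 ≈ 146.43 mph → 146.4 mph.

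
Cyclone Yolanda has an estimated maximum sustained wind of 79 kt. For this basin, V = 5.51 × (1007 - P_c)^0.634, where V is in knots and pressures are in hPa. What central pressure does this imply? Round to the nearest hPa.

ΔP = (V / 5.51)^(1/0.634) = (79/5.51)^1.577.
79/5.51 = 14.338; 14.338^1.577 ≈ 66.70 hPa.
P_c = 1007 − 66.70 = 940.30 ≈ 940 hPa.

940 hPa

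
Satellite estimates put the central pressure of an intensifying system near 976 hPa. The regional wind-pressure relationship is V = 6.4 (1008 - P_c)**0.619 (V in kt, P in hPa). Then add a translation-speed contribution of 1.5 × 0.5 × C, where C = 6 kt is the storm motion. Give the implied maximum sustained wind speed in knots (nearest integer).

59 kt

ΔP = 1008 − 976 = 32 hPa.
32^0.619 ≈ 8.545.
V ≈ 6.4 × 8.545 ≈ 54.7 kt.
Translation term: 1.5 × 0.5 × 6 = 4.5 kt.
Corrected V ≈ 59.2 kt → 59 kt.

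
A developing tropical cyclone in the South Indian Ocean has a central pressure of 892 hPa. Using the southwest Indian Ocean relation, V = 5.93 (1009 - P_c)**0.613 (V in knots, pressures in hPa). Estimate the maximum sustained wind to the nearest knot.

110 kt

ΔP = 1009 − 892 = 117 hPa.
117^0.613 ≈ 18.527.
V ≈ 5.93 × 18.527 ≈ 109.9 kt.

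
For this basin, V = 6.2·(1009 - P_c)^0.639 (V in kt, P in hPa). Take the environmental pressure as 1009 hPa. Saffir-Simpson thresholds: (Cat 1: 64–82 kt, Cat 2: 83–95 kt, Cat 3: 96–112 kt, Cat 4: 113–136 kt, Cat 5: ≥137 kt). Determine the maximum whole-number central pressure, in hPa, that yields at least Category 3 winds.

Category 3 begins at V = 96 kt.
Required ΔP = (96/6.2)^(1/0.639) = 15.484^1.565 ≈ 72.79 hPa.
P_c ≤ 1009 − 72.79 = 936.21, so the highest integer P_c is 936 hPa.

936 hPa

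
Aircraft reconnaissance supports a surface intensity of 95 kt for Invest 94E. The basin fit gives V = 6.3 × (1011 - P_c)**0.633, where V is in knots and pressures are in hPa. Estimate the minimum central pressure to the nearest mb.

938 mb

ΔP = (V / 6.3)^(1/0.633) = (95/6.3)^1.580.
95/6.3 = 15.079; 15.079^1.580 ≈ 72.71 mb.
P_c = 1011 − 72.71 = 938.29 ≈ 938 mb.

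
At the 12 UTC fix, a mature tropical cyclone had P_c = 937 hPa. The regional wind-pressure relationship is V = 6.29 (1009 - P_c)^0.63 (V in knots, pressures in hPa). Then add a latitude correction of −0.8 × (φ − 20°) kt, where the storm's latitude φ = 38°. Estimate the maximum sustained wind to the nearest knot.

79 kt

ΔP = 1009 − 937 = 72 hPa.
72^0.63 ≈ 14.795.
V ≈ 6.29 × 14.795 ≈ 93.1 kt.
Latitude correction: −0.8 × (38 − 20) = -14.4 kt.
Corrected V ≈ 78.7 kt → 79 kt.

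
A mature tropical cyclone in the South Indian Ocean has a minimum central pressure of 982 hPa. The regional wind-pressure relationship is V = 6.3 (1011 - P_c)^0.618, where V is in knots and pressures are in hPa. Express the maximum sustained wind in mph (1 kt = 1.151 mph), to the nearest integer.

58 mph

ΔP = 1011 − 982 = 29 hPa.
V ≈ 6.3 × 29^0.618 = 6.3 × 8.012 ≈ 50.478 kt.
50.478 × 1.151 ≈ 58.10 mph → 58 mph.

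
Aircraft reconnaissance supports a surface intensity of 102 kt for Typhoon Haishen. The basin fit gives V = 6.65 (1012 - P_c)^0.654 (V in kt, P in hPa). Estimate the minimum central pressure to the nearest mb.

947 mb

ΔP = (V / 6.65)^(1/0.654) = (102/6.65)^1.529.
102/6.65 = 15.338; 15.338^1.529 ≈ 65.03 mb.
P_c = 1012 − 65.03 = 946.97 ≈ 947 mb.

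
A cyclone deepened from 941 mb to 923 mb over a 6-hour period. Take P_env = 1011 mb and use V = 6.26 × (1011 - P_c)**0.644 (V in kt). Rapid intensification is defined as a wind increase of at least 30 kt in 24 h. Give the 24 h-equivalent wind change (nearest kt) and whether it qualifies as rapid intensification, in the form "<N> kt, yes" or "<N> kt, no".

V₁: ΔP = 70, V ≈ 6.26 × 70^0.644 ≈ 96.56 kt.
V₂: ΔP = 88, V ≈ 6.26 × 88^0.644 ≈ 111.90 kt.
ΔV over 6 h = 15.34 kt → 24 h equivalent = 15.34 × 24/6 ≈ 61.36 kt.
61 kt ≥ 30 kt ⇒ rapid intensification.

61 kt, yes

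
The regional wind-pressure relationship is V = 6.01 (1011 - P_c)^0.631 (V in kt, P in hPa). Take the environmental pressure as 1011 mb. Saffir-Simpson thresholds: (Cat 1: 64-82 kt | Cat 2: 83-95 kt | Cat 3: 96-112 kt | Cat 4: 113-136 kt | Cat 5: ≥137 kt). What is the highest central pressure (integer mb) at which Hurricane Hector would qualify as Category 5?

Category 5 begins at V = 137 kt.
Required ΔP = (137/6.01)^(1/0.631) = 22.795^1.585 ≈ 141.87 mb.
P_c ≤ 1011 − 141.87 = 869.13, so the highest integer P_c is 869 mb.

869 mb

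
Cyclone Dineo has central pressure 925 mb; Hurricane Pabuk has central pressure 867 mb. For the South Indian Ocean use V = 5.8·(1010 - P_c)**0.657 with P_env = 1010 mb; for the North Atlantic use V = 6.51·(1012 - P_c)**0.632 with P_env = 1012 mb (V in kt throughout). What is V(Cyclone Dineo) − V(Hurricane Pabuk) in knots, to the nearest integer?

-44 kt

Cyclone Dineo: ΔP = 85; V ≈ 5.8 × 85^0.657 ≈ 107.41 kt.
Hurricane Pabuk: ΔP = 145; V ≈ 6.51 × 145^0.632 ≈ 151.20 kt.
Difference ≈ 107.41 − 151.20 = -43.79 → -44 kt.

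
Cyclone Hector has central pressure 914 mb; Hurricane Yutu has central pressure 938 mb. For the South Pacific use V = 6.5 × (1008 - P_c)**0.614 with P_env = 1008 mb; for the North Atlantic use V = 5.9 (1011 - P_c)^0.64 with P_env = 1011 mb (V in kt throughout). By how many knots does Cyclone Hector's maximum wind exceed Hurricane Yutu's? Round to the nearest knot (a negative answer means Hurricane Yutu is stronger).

14 kt

Cyclone Hector: ΔP = 94; V ≈ 6.5 × 94^0.614 ≈ 105.78 kt.
Hurricane Yutu: ΔP = 73; V ≈ 5.9 × 73^0.64 ≈ 91.91 kt.
Difference ≈ 105.78 − 91.91 = 13.87 → 14 kt.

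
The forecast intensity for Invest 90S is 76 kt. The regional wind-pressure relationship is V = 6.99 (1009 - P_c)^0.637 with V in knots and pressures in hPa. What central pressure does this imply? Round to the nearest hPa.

967 hPa

ΔP = (V / 6.99)^(1/0.637) = (76/6.99)^1.570.
76/6.99 = 10.873; 10.873^1.570 ≈ 42.35 hPa.
P_c = 1009 − 42.35 = 966.65 ≈ 967 hPa.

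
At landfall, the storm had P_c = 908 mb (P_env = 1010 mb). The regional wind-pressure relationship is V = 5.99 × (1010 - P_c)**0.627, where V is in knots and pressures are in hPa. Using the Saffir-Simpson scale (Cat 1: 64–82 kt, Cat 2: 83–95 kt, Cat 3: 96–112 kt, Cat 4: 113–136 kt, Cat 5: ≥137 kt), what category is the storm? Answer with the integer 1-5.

3

ΔP = 1010 − 908 = 102 mb.
V ≈ 5.99 × 102^0.627 = 5.99 × 18.17 ≈ 109 kt.
109 kt falls in the Category 3 band.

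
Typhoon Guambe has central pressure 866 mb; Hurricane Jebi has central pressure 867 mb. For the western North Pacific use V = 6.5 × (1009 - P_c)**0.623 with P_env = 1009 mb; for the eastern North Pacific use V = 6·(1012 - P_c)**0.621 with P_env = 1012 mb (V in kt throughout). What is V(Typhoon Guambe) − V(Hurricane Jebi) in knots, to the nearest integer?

Typhoon Guambe: ΔP = 143; V ≈ 6.5 × 143^0.623 ≈ 143.12 kt.
Hurricane Jebi: ΔP = 145; V ≈ 6 × 145^0.621 ≈ 131.94 kt.
Difference ≈ 143.12 − 131.94 = 11.18 → 11 kt.

11 kt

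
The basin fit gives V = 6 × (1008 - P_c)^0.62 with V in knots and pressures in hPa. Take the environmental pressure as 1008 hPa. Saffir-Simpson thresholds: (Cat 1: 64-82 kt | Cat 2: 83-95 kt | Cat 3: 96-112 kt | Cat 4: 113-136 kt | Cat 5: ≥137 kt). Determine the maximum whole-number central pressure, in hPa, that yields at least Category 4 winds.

Category 4 begins at V = 113 kt.
Required ΔP = (113/6)^(1/0.62) = 18.833^1.613 ≈ 113.85 hPa.
P_c ≤ 1008 − 113.85 = 894.15, so the highest integer P_c is 894 hPa.

894 hPa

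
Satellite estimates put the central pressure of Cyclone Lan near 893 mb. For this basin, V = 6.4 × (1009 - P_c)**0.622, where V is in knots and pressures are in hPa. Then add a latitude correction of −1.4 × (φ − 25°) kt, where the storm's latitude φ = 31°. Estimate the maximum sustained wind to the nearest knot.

115 kt

ΔP = 1009 − 893 = 116 mb.
116^0.622 ≈ 19.235.
V ≈ 6.4 × 19.235 ≈ 123.1 kt.
Latitude correction: −1.4 × (31 − 25) = -8.4 kt.
Corrected V ≈ 114.7 kt → 115 kt.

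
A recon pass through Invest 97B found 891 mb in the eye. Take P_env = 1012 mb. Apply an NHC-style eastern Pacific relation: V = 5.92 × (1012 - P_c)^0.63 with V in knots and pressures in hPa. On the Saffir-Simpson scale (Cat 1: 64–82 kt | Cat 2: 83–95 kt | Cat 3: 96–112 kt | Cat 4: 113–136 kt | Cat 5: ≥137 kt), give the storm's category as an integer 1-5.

ΔP = 1012 − 891 = 121 mb.
V ≈ 5.92 × 121^0.63 = 5.92 × 20.52 ≈ 121 kt.
121 kt falls in the Category 4 band.

4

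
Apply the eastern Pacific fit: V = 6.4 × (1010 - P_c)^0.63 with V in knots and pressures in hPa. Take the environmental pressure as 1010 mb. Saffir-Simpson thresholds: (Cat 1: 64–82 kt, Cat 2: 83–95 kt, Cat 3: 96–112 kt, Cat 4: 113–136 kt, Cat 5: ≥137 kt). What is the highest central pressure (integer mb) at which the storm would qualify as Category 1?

Category 1 begins at V = 64 kt.
Required ΔP = (64/6.4)^(1/0.63) = 10.000^1.587 ≈ 38.66 mb.
P_c ≤ 1010 − 38.66 = 971.34, so the highest integer P_c is 971 mb.

971 mb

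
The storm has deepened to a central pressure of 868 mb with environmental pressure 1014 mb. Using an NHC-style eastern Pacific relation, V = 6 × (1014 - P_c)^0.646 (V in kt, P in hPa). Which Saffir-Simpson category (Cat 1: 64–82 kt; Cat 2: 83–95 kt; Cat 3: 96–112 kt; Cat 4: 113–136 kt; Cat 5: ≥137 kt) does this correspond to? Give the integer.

5

ΔP = 1014 − 868 = 146 mb.
V ≈ 6 × 146^0.646 = 6 × 25.01 ≈ 150 kt.
150 kt falls in the Category 5 band.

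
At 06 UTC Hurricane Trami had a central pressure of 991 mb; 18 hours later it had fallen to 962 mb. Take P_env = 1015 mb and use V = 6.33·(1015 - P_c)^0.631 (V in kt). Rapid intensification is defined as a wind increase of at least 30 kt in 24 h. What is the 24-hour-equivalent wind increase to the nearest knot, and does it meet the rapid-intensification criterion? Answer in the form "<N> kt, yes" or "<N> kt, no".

41 kt, yes

V₁: ΔP = 24, V ≈ 6.33 × 24^0.631 ≈ 47.02 kt.
V₂: ΔP = 53, V ≈ 6.33 × 53^0.631 ≈ 77.52 kt.
ΔV over 18 h = 30.50 kt → 24 h equivalent = 30.50 × 24/18 ≈ 40.67 kt.
41 kt ≥ 30 kt ⇒ rapid intensification.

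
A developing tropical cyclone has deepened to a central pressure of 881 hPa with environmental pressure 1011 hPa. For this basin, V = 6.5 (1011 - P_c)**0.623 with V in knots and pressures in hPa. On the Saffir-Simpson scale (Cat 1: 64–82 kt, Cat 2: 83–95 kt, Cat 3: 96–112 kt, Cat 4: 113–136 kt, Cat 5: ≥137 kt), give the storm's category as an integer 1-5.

ΔP = 1011 − 881 = 130 hPa.
V ≈ 6.5 × 130^0.623 = 6.5 × 20.75 ≈ 135 kt.
135 kt falls in the Category 4 band.

4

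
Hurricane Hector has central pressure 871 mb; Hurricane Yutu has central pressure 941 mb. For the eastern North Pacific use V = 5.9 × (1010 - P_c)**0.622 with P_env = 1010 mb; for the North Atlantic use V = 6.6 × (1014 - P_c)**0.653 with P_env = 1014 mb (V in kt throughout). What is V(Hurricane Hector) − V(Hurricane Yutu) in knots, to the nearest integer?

18 kt

Hurricane Hector: ΔP = 139; V ≈ 5.9 × 139^0.622 ≈ 127.00 kt.
Hurricane Yutu: ΔP = 73; V ≈ 6.6 × 73^0.653 ≈ 108.72 kt.
Difference ≈ 127.00 − 108.72 = 18.28 → 18 kt.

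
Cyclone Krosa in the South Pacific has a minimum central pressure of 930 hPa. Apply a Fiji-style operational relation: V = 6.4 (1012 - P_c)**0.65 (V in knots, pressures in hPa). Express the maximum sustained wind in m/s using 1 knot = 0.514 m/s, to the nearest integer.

ΔP = 1012 − 930 = 82 hPa.
V ≈ 6.4 × 82^0.65 = 6.4 × 17.538 ≈ 112.243 kt.
112.243 × 0.514 ≈ 57.69 m/s → 58 m/s.

58 m/s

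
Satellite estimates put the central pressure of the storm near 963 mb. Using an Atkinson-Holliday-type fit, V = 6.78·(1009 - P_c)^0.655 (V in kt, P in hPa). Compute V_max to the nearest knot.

83 kt

ΔP = 1009 − 963 = 46 mb.
46^0.655 ≈ 12.277.
V ≈ 6.78 × 12.277 ≈ 83.2 kt.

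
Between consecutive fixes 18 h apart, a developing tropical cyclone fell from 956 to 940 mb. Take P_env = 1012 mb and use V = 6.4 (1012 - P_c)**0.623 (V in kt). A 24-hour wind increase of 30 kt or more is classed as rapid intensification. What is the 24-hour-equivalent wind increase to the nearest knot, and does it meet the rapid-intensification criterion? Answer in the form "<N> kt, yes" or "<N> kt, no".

V₁: ΔP = 56, V ≈ 6.4 × 56^0.623 ≈ 78.58 kt.
V₂: ΔP = 72, V ≈ 6.4 × 72^0.623 ≈ 91.90 kt.
ΔV over 18 h = 13.32 kt → 24 h equivalent = 13.32 × 24/18 ≈ 17.76 kt.
18 kt < 30 kt ⇒ not rapid intensification.

18 kt, no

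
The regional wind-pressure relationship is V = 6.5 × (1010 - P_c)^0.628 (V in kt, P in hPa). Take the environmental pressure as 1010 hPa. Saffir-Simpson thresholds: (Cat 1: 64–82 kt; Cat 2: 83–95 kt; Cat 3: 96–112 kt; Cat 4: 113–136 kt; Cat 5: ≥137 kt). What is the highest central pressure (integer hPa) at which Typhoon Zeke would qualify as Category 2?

952 hPa

Category 2 begins at V = 83 kt.
Required ΔP = (83/6.5)^(1/0.628) = 12.769^1.592 ≈ 57.73 hPa.
P_c ≤ 1010 − 57.73 = 952.27, so the highest integer P_c is 952 hPa.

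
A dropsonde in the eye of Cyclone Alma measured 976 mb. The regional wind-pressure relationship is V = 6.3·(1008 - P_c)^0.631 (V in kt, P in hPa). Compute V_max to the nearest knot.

ΔP = 1008 − 976 = 32 mb.
32^0.631 ≈ 8.907.
V ≈ 6.3 × 8.907 ≈ 56.1 kt.

56 kt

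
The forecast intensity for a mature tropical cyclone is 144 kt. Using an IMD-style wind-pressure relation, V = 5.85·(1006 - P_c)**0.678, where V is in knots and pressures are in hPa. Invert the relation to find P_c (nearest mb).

893 mb

ΔP = (V / 5.85)^(1/0.678) = (144/5.85)^1.475.
144/5.85 = 24.615; 24.615^1.475 ≈ 112.70 mb.
P_c = 1006 − 112.70 = 893.30 ≈ 893 mb.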